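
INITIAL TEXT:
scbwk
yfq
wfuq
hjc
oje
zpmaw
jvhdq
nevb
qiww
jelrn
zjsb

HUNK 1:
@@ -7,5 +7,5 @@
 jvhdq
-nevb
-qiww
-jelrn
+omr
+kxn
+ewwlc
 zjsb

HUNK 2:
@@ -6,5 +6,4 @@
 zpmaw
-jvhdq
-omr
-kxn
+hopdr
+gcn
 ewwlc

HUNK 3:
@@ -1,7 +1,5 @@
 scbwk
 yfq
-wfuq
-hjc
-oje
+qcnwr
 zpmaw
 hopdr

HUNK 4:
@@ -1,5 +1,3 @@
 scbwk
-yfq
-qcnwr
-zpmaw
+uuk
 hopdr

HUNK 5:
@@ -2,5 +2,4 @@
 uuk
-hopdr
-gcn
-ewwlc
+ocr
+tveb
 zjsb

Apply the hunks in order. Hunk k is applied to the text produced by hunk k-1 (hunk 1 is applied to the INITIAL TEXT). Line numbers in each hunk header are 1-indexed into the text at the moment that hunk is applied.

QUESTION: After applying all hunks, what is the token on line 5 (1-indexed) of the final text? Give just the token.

Hunk 1: at line 7 remove [nevb,qiww,jelrn] add [omr,kxn,ewwlc] -> 11 lines: scbwk yfq wfuq hjc oje zpmaw jvhdq omr kxn ewwlc zjsb
Hunk 2: at line 6 remove [jvhdq,omr,kxn] add [hopdr,gcn] -> 10 lines: scbwk yfq wfuq hjc oje zpmaw hopdr gcn ewwlc zjsb
Hunk 3: at line 1 remove [wfuq,hjc,oje] add [qcnwr] -> 8 lines: scbwk yfq qcnwr zpmaw hopdr gcn ewwlc zjsb
Hunk 4: at line 1 remove [yfq,qcnwr,zpmaw] add [uuk] -> 6 lines: scbwk uuk hopdr gcn ewwlc zjsb
Hunk 5: at line 2 remove [hopdr,gcn,ewwlc] add [ocr,tveb] -> 5 lines: scbwk uuk ocr tveb zjsb
Final line 5: zjsb

Answer: zjsb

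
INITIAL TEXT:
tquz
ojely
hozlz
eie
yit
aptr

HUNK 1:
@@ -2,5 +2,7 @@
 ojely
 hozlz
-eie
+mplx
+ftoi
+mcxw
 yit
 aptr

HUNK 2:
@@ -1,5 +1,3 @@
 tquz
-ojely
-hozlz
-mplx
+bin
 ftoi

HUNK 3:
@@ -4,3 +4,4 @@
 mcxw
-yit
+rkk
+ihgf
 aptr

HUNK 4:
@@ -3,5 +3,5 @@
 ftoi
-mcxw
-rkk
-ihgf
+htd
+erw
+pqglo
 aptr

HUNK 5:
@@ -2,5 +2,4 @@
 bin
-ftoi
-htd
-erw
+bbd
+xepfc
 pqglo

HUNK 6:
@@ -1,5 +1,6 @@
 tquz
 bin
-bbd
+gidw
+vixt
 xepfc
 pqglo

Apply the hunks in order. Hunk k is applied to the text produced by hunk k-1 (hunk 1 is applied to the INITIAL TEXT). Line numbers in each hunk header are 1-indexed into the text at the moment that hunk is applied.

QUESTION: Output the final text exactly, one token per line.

Hunk 1: at line 2 remove [eie] add [mplx,ftoi,mcxw] -> 8 lines: tquz ojely hozlz mplx ftoi mcxw yit aptr
Hunk 2: at line 1 remove [ojely,hozlz,mplx] add [bin] -> 6 lines: tquz bin ftoi mcxw yit aptr
Hunk 3: at line 4 remove [yit] add [rkk,ihgf] -> 7 lines: tquz bin ftoi mcxw rkk ihgf aptr
Hunk 4: at line 3 remove [mcxw,rkk,ihgf] add [htd,erw,pqglo] -> 7 lines: tquz bin ftoi htd erw pqglo aptr
Hunk 5: at line 2 remove [ftoi,htd,erw] add [bbd,xepfc] -> 6 lines: tquz bin bbd xepfc pqglo aptr
Hunk 6: at line 1 remove [bbd] add [gidw,vixt] -> 7 lines: tquz bin gidw vixt xepfc pqglo aptr

Answer: tquz
bin
gidw
vixt
xepfc
pqglo
aptr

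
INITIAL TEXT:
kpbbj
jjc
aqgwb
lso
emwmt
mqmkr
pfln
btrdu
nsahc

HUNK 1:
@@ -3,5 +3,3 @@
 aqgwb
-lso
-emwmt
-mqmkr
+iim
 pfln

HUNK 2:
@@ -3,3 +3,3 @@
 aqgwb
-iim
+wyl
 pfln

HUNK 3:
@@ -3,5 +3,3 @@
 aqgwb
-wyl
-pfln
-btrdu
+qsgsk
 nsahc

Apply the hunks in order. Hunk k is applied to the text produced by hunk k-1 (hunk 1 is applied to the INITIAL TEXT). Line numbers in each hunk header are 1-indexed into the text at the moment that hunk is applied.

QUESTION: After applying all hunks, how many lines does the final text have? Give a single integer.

Hunk 1: at line 3 remove [lso,emwmt,mqmkr] add [iim] -> 7 lines: kpbbj jjc aqgwb iim pfln btrdu nsahc
Hunk 2: at line 3 remove [iim] add [wyl] -> 7 lines: kpbbj jjc aqgwb wyl pfln btrdu nsahc
Hunk 3: at line 3 remove [wyl,pfln,btrdu] add [qsgsk] -> 5 lines: kpbbj jjc aqgwb qsgsk nsahc
Final line count: 5

Answer: 5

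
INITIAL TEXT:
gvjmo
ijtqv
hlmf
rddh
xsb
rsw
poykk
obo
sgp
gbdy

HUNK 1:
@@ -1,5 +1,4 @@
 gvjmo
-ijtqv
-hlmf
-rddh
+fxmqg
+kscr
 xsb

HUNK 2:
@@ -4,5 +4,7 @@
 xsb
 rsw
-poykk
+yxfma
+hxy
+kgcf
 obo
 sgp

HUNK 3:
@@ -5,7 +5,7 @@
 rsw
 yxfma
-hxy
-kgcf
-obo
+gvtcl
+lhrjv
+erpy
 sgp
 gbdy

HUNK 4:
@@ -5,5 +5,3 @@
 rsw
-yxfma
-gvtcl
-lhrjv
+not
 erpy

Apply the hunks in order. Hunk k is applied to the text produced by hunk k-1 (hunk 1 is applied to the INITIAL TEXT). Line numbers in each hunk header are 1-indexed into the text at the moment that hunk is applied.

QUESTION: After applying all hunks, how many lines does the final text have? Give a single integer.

Answer: 9

Derivation:
Hunk 1: at line 1 remove [ijtqv,hlmf,rddh] add [fxmqg,kscr] -> 9 lines: gvjmo fxmqg kscr xsb rsw poykk obo sgp gbdy
Hunk 2: at line 4 remove [poykk] add [yxfma,hxy,kgcf] -> 11 lines: gvjmo fxmqg kscr xsb rsw yxfma hxy kgcf obo sgp gbdy
Hunk 3: at line 5 remove [hxy,kgcf,obo] add [gvtcl,lhrjv,erpy] -> 11 lines: gvjmo fxmqg kscr xsb rsw yxfma gvtcl lhrjv erpy sgp gbdy
Hunk 4: at line 5 remove [yxfma,gvtcl,lhrjv] add [not] -> 9 lines: gvjmo fxmqg kscr xsb rsw not erpy sgp gbdy
Final line count: 9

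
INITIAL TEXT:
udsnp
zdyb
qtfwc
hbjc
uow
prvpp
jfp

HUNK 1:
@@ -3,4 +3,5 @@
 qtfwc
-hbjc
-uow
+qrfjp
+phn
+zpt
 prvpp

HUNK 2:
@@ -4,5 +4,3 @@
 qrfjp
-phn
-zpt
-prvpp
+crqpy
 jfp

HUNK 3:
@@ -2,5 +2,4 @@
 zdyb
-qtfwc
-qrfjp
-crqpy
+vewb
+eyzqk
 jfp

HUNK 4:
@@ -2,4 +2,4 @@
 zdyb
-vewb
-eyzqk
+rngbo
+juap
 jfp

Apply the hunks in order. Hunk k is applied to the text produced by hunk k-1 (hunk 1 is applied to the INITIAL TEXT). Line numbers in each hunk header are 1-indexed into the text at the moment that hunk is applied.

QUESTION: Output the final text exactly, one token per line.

Answer: udsnp
zdyb
rngbo
juap
jfp

Derivation:
Hunk 1: at line 3 remove [hbjc,uow] add [qrfjp,phn,zpt] -> 8 lines: udsnp zdyb qtfwc qrfjp phn zpt prvpp jfp
Hunk 2: at line 4 remove [phn,zpt,prvpp] add [crqpy] -> 6 lines: udsnp zdyb qtfwc qrfjp crqpy jfp
Hunk 3: at line 2 remove [qtfwc,qrfjp,crqpy] add [vewb,eyzqk] -> 5 lines: udsnp zdyb vewb eyzqk jfp
Hunk 4: at line 2 remove [vewb,eyzqk] add [rngbo,juap] -> 5 lines: udsnp zdyb rngbo juap jfp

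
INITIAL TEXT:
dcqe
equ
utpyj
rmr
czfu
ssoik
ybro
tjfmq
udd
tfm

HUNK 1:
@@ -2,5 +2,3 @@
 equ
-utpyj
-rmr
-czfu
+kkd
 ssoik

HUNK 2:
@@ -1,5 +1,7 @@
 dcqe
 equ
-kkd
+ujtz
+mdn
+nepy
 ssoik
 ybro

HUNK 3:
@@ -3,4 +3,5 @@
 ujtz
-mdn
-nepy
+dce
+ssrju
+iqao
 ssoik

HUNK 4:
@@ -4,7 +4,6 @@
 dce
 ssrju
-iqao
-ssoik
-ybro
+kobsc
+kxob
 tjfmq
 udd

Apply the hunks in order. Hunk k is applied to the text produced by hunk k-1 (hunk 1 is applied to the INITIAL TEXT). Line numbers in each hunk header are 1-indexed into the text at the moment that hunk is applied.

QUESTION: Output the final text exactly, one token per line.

Hunk 1: at line 2 remove [utpyj,rmr,czfu] add [kkd] -> 8 lines: dcqe equ kkd ssoik ybro tjfmq udd tfm
Hunk 2: at line 1 remove [kkd] add [ujtz,mdn,nepy] -> 10 lines: dcqe equ ujtz mdn nepy ssoik ybro tjfmq udd tfm
Hunk 3: at line 3 remove [mdn,nepy] add [dce,ssrju,iqao] -> 11 lines: dcqe equ ujtz dce ssrju iqao ssoik ybro tjfmq udd tfm
Hunk 4: at line 4 remove [iqao,ssoik,ybro] add [kobsc,kxob] -> 10 lines: dcqe equ ujtz dce ssrju kobsc kxob tjfmq udd tfm

Answer: dcqe
equ
ujtz
dce
ssrju
kobsc
kxob
tjfmq
udd
tfm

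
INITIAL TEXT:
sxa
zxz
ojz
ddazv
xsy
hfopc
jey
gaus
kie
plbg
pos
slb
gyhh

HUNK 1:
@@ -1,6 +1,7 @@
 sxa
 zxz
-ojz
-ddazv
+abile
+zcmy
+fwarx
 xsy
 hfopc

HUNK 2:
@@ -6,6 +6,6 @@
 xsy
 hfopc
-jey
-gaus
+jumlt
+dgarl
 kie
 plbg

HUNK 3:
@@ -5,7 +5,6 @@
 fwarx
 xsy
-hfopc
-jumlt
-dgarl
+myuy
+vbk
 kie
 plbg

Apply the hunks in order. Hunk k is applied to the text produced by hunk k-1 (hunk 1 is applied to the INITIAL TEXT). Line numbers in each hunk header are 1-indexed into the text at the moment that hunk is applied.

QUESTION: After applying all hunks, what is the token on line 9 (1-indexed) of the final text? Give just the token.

Hunk 1: at line 1 remove [ojz,ddazv] add [abile,zcmy,fwarx] -> 14 lines: sxa zxz abile zcmy fwarx xsy hfopc jey gaus kie plbg pos slb gyhh
Hunk 2: at line 6 remove [jey,gaus] add [jumlt,dgarl] -> 14 lines: sxa zxz abile zcmy fwarx xsy hfopc jumlt dgarl kie plbg pos slb gyhh
Hunk 3: at line 5 remove [hfopc,jumlt,dgarl] add [myuy,vbk] -> 13 lines: sxa zxz abile zcmy fwarx xsy myuy vbk kie plbg pos slb gyhh
Final line 9: kie

Answer: kie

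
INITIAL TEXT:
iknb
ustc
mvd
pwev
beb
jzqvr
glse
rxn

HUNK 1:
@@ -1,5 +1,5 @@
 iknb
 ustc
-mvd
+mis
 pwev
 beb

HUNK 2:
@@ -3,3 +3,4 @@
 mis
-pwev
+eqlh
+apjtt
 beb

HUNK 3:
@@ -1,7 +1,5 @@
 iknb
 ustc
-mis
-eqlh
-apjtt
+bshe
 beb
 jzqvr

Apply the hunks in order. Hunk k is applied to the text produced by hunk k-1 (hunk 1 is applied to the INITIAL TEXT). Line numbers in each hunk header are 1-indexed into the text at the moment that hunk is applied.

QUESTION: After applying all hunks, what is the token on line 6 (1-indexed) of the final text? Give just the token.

Hunk 1: at line 1 remove [mvd] add [mis] -> 8 lines: iknb ustc mis pwev beb jzqvr glse rxn
Hunk 2: at line 3 remove [pwev] add [eqlh,apjtt] -> 9 lines: iknb ustc mis eqlh apjtt beb jzqvr glse rxn
Hunk 3: at line 1 remove [mis,eqlh,apjtt] add [bshe] -> 7 lines: iknb ustc bshe beb jzqvr glse rxn
Final line 6: glse

Answer: glse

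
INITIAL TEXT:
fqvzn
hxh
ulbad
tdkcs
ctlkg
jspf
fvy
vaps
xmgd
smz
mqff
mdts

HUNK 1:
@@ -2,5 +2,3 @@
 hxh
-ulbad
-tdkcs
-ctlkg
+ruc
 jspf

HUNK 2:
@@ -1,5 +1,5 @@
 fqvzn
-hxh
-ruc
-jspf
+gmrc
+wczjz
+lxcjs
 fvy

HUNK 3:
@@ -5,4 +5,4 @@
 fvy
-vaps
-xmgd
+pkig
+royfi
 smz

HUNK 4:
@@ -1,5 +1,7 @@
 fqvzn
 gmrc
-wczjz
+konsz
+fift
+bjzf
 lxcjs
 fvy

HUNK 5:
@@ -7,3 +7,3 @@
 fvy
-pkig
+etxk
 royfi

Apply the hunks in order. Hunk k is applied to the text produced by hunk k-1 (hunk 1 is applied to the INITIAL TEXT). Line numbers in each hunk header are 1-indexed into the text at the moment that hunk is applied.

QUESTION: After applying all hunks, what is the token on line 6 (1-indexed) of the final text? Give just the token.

Answer: lxcjs

Derivation:
Hunk 1: at line 2 remove [ulbad,tdkcs,ctlkg] add [ruc] -> 10 lines: fqvzn hxh ruc jspf fvy vaps xmgd smz mqff mdts
Hunk 2: at line 1 remove [hxh,ruc,jspf] add [gmrc,wczjz,lxcjs] -> 10 lines: fqvzn gmrc wczjz lxcjs fvy vaps xmgd smz mqff mdts
Hunk 3: at line 5 remove [vaps,xmgd] add [pkig,royfi] -> 10 lines: fqvzn gmrc wczjz lxcjs fvy pkig royfi smz mqff mdts
Hunk 4: at line 1 remove [wczjz] add [konsz,fift,bjzf] -> 12 lines: fqvzn gmrc konsz fift bjzf lxcjs fvy pkig royfi smz mqff mdts
Hunk 5: at line 7 remove [pkig] add [etxk] -> 12 lines: fqvzn gmrc konsz fift bjzf lxcjs fvy etxk royfi smz mqff mdts
Final line 6: lxcjs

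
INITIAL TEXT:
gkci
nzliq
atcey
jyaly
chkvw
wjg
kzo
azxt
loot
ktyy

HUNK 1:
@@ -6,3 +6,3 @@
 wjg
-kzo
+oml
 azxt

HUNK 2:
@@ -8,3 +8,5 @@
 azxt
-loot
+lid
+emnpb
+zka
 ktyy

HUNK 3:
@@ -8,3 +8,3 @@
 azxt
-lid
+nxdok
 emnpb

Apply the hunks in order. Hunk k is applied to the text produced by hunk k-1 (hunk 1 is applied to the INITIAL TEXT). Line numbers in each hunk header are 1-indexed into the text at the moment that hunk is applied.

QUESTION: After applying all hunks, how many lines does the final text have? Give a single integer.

Answer: 12

Derivation:
Hunk 1: at line 6 remove [kzo] add [oml] -> 10 lines: gkci nzliq atcey jyaly chkvw wjg oml azxt loot ktyy
Hunk 2: at line 8 remove [loot] add [lid,emnpb,zka] -> 12 lines: gkci nzliq atcey jyaly chkvw wjg oml azxt lid emnpb zka ktyy
Hunk 3: at line 8 remove [lid] add [nxdok] -> 12 lines: gkci nzliq atcey jyaly chkvw wjg oml azxt nxdok emnpb zka ktyy
Final line count: 12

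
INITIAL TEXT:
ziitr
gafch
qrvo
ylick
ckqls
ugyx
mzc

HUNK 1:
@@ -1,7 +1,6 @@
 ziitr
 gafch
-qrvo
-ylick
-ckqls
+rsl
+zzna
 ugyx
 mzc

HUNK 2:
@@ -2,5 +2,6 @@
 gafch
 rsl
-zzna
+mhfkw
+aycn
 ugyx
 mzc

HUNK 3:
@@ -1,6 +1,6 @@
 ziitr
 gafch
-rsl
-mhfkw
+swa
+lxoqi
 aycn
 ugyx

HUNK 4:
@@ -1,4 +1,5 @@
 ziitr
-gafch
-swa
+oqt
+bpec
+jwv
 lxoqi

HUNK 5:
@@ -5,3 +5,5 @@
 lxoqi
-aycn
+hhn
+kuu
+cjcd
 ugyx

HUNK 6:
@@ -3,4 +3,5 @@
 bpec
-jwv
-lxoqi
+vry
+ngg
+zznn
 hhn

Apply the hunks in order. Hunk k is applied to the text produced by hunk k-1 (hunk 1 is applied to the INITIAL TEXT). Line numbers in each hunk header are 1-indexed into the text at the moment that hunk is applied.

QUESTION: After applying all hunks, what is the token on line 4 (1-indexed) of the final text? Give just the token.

Answer: vry

Derivation:
Hunk 1: at line 1 remove [qrvo,ylick,ckqls] add [rsl,zzna] -> 6 lines: ziitr gafch rsl zzna ugyx mzc
Hunk 2: at line 2 remove [zzna] add [mhfkw,aycn] -> 7 lines: ziitr gafch rsl mhfkw aycn ugyx mzc
Hunk 3: at line 1 remove [rsl,mhfkw] add [swa,lxoqi] -> 7 lines: ziitr gafch swa lxoqi aycn ugyx mzc
Hunk 4: at line 1 remove [gafch,swa] add [oqt,bpec,jwv] -> 8 lines: ziitr oqt bpec jwv lxoqi aycn ugyx mzc
Hunk 5: at line 5 remove [aycn] add [hhn,kuu,cjcd] -> 10 lines: ziitr oqt bpec jwv lxoqi hhn kuu cjcd ugyx mzc
Hunk 6: at line 3 remove [jwv,lxoqi] add [vry,ngg,zznn] -> 11 lines: ziitr oqt bpec vry ngg zznn hhn kuu cjcd ugyx mzc
Final line 4: vry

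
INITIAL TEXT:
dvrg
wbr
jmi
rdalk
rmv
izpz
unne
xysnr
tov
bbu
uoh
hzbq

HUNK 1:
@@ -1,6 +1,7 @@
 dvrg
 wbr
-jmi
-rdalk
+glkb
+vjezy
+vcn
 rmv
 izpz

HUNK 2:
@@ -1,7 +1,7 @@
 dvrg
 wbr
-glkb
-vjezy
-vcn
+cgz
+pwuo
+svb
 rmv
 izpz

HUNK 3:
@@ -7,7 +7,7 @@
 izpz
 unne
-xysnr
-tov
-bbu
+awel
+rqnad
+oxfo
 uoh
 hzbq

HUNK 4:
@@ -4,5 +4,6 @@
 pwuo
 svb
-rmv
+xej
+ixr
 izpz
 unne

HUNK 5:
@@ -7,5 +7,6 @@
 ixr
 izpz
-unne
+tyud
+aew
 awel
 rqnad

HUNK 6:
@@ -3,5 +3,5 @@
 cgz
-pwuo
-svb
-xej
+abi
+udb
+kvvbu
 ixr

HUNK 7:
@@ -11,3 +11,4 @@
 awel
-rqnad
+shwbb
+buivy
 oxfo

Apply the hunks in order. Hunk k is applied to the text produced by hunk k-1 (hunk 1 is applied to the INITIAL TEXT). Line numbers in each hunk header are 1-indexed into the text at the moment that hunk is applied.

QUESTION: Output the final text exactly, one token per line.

Answer: dvrg
wbr
cgz
abi
udb
kvvbu
ixr
izpz
tyud
aew
awel
shwbb
buivy
oxfo
uoh
hzbq

Derivation:
Hunk 1: at line 1 remove [jmi,rdalk] add [glkb,vjezy,vcn] -> 13 lines: dvrg wbr glkb vjezy vcn rmv izpz unne xysnr tov bbu uoh hzbq
Hunk 2: at line 1 remove [glkb,vjezy,vcn] add [cgz,pwuo,svb] -> 13 lines: dvrg wbr cgz pwuo svb rmv izpz unne xysnr tov bbu uoh hzbq
Hunk 3: at line 7 remove [xysnr,tov,bbu] add [awel,rqnad,oxfo] -> 13 lines: dvrg wbr cgz pwuo svb rmv izpz unne awel rqnad oxfo uoh hzbq
Hunk 4: at line 4 remove [rmv] add [xej,ixr] -> 14 lines: dvrg wbr cgz pwuo svb xej ixr izpz unne awel rqnad oxfo uoh hzbq
Hunk 5: at line 7 remove [unne] add [tyud,aew] -> 15 lines: dvrg wbr cgz pwuo svb xej ixr izpz tyud aew awel rqnad oxfo uoh hzbq
Hunk 6: at line 3 remove [pwuo,svb,xej] add [abi,udb,kvvbu] -> 15 lines: dvrg wbr cgz abi udb kvvbu ixr izpz tyud aew awel rqnad oxfo uoh hzbq
Hunk 7: at line 11 remove [rqnad] add [shwbb,buivy] -> 16 lines: dvrg wbr cgz abi udb kvvbu ixr izpz tyud aew awel shwbb buivy oxfo uoh hzbq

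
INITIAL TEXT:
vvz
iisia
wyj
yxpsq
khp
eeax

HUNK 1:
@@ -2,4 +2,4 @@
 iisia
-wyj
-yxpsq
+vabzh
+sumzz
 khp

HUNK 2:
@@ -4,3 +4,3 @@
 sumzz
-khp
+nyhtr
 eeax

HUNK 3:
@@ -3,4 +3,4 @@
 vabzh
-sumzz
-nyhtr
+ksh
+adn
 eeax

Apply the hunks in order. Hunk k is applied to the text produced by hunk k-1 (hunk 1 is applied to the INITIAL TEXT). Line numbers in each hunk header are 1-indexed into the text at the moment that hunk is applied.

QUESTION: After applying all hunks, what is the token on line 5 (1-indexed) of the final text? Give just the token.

Hunk 1: at line 2 remove [wyj,yxpsq] add [vabzh,sumzz] -> 6 lines: vvz iisia vabzh sumzz khp eeax
Hunk 2: at line 4 remove [khp] add [nyhtr] -> 6 lines: vvz iisia vabzh sumzz nyhtr eeax
Hunk 3: at line 3 remove [sumzz,nyhtr] add [ksh,adn] -> 6 lines: vvz iisia vabzh ksh adn eeax
Final line 5: adn

Answer: adn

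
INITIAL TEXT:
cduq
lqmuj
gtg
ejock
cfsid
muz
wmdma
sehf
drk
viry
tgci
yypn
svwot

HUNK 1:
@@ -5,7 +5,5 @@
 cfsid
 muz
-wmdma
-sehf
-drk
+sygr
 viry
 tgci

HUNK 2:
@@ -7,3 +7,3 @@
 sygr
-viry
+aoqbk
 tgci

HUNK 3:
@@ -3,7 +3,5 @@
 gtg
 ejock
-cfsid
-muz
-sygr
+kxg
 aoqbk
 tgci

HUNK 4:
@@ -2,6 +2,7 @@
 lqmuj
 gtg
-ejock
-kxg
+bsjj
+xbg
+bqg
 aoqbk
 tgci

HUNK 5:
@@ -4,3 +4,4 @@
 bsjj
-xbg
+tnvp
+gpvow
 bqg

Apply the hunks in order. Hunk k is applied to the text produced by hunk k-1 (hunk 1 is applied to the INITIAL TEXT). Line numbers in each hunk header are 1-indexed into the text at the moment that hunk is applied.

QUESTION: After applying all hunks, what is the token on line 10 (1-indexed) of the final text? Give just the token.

Answer: yypn

Derivation:
Hunk 1: at line 5 remove [wmdma,sehf,drk] add [sygr] -> 11 lines: cduq lqmuj gtg ejock cfsid muz sygr viry tgci yypn svwot
Hunk 2: at line 7 remove [viry] add [aoqbk] -> 11 lines: cduq lqmuj gtg ejock cfsid muz sygr aoqbk tgci yypn svwot
Hunk 3: at line 3 remove [cfsid,muz,sygr] add [kxg] -> 9 lines: cduq lqmuj gtg ejock kxg aoqbk tgci yypn svwot
Hunk 4: at line 2 remove [ejock,kxg] add [bsjj,xbg,bqg] -> 10 lines: cduq lqmuj gtg bsjj xbg bqg aoqbk tgci yypn svwot
Hunk 5: at line 4 remove [xbg] add [tnvp,gpvow] -> 11 lines: cduq lqmuj gtg bsjj tnvp gpvow bqg aoqbk tgci yypn svwot
Final line 10: yypn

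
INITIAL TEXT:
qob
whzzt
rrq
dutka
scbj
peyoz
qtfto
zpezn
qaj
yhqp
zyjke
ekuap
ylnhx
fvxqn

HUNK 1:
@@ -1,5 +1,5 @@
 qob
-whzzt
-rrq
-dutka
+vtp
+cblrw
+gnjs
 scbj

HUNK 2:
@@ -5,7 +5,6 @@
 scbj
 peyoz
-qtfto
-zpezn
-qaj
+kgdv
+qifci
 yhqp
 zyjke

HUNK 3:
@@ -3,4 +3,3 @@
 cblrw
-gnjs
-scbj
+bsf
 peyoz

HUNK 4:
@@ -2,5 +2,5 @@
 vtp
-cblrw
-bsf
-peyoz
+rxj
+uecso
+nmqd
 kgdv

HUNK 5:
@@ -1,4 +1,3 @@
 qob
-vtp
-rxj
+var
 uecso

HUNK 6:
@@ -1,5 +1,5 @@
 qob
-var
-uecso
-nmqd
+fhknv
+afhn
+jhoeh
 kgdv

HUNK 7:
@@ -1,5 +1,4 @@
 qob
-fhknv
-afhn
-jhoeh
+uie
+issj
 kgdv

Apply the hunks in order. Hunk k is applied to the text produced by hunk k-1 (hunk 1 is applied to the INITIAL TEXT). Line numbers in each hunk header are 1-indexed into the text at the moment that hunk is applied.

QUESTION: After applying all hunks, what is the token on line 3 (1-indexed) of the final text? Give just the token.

Answer: issj

Derivation:
Hunk 1: at line 1 remove [whzzt,rrq,dutka] add [vtp,cblrw,gnjs] -> 14 lines: qob vtp cblrw gnjs scbj peyoz qtfto zpezn qaj yhqp zyjke ekuap ylnhx fvxqn
Hunk 2: at line 5 remove [qtfto,zpezn,qaj] add [kgdv,qifci] -> 13 lines: qob vtp cblrw gnjs scbj peyoz kgdv qifci yhqp zyjke ekuap ylnhx fvxqn
Hunk 3: at line 3 remove [gnjs,scbj] add [bsf] -> 12 lines: qob vtp cblrw bsf peyoz kgdv qifci yhqp zyjke ekuap ylnhx fvxqn
Hunk 4: at line 2 remove [cblrw,bsf,peyoz] add [rxj,uecso,nmqd] -> 12 lines: qob vtp rxj uecso nmqd kgdv qifci yhqp zyjke ekuap ylnhx fvxqn
Hunk 5: at line 1 remove [vtp,rxj] add [var] -> 11 lines: qob var uecso nmqd kgdv qifci yhqp zyjke ekuap ylnhx fvxqn
Hunk 6: at line 1 remove [var,uecso,nmqd] add [fhknv,afhn,jhoeh] -> 11 lines: qob fhknv afhn jhoeh kgdv qifci yhqp zyjke ekuap ylnhx fvxqn
Hunk 7: at line 1 remove [fhknv,afhn,jhoeh] add [uie,issj] -> 10 lines: qob uie issj kgdv qifci yhqp zyjke ekuap ylnhx fvxqn
Final line 3: issj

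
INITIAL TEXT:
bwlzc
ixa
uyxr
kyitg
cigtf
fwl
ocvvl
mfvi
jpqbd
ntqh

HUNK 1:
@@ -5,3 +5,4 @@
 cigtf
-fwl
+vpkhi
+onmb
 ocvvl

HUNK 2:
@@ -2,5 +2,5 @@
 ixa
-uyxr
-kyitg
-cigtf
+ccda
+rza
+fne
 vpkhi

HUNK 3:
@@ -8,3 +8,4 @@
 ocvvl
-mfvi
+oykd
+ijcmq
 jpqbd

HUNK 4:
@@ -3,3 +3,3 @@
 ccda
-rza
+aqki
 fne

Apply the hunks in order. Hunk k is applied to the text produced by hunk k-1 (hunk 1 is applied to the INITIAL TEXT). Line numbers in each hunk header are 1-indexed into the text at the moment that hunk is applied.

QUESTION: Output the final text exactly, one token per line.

Hunk 1: at line 5 remove [fwl] add [vpkhi,onmb] -> 11 lines: bwlzc ixa uyxr kyitg cigtf vpkhi onmb ocvvl mfvi jpqbd ntqh
Hunk 2: at line 2 remove [uyxr,kyitg,cigtf] add [ccda,rza,fne] -> 11 lines: bwlzc ixa ccda rza fne vpkhi onmb ocvvl mfvi jpqbd ntqh
Hunk 3: at line 8 remove [mfvi] add [oykd,ijcmq] -> 12 lines: bwlzc ixa ccda rza fne vpkhi onmb ocvvl oykd ijcmq jpqbd ntqh
Hunk 4: at line 3 remove [rza] add [aqki] -> 12 lines: bwlzc ixa ccda aqki fne vpkhi onmb ocvvl oykd ijcmq jpqbd ntqh

Answer: bwlzc
ixa
ccda
aqki
fne
vpkhi
onmb
ocvvl
oykd
ijcmq
jpqbd
ntqh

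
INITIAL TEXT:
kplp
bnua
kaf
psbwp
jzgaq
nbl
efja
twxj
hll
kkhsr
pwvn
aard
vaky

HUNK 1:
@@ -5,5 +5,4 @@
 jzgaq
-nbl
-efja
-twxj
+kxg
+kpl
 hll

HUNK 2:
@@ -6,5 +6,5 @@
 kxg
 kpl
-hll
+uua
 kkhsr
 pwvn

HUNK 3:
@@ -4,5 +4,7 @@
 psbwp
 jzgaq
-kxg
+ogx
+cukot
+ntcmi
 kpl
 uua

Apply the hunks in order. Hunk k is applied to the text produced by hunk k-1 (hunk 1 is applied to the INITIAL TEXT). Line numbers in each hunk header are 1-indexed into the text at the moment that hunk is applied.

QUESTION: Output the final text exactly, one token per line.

Answer: kplp
bnua
kaf
psbwp
jzgaq
ogx
cukot
ntcmi
kpl
uua
kkhsr
pwvn
aard
vaky

Derivation:
Hunk 1: at line 5 remove [nbl,efja,twxj] add [kxg,kpl] -> 12 lines: kplp bnua kaf psbwp jzgaq kxg kpl hll kkhsr pwvn aard vaky
Hunk 2: at line 6 remove [hll] add [uua] -> 12 lines: kplp bnua kaf psbwp jzgaq kxg kpl uua kkhsr pwvn aard vaky
Hunk 3: at line 4 remove [kxg] add [ogx,cukot,ntcmi] -> 14 lines: kplp bnua kaf psbwp jzgaq ogx cukot ntcmi kpl uua kkhsr pwvn aard vaky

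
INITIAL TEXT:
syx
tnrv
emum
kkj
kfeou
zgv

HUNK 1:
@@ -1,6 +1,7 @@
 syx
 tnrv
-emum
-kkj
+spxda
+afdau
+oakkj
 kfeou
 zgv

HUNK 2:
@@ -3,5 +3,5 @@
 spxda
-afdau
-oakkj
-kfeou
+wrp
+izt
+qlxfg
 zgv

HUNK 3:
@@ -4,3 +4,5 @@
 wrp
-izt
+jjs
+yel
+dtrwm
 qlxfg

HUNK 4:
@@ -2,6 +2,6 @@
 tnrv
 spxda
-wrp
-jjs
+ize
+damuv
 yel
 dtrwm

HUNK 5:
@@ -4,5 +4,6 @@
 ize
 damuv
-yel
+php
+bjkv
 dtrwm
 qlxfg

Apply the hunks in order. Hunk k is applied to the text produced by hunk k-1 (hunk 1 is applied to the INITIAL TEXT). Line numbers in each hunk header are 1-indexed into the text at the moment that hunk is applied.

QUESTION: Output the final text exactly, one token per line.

Hunk 1: at line 1 remove [emum,kkj] add [spxda,afdau,oakkj] -> 7 lines: syx tnrv spxda afdau oakkj kfeou zgv
Hunk 2: at line 3 remove [afdau,oakkj,kfeou] add [wrp,izt,qlxfg] -> 7 lines: syx tnrv spxda wrp izt qlxfg zgv
Hunk 3: at line 4 remove [izt] add [jjs,yel,dtrwm] -> 9 lines: syx tnrv spxda wrp jjs yel dtrwm qlxfg zgv
Hunk 4: at line 2 remove [wrp,jjs] add [ize,damuv] -> 9 lines: syx tnrv spxda ize damuv yel dtrwm qlxfg zgv
Hunk 5: at line 4 remove [yel] add [php,bjkv] -> 10 lines: syx tnrv spxda ize damuv php bjkv dtrwm qlxfg zgv

Answer: syx
tnrv
spxda
ize
damuv
php
bjkv
dtrwm
qlxfg
zgv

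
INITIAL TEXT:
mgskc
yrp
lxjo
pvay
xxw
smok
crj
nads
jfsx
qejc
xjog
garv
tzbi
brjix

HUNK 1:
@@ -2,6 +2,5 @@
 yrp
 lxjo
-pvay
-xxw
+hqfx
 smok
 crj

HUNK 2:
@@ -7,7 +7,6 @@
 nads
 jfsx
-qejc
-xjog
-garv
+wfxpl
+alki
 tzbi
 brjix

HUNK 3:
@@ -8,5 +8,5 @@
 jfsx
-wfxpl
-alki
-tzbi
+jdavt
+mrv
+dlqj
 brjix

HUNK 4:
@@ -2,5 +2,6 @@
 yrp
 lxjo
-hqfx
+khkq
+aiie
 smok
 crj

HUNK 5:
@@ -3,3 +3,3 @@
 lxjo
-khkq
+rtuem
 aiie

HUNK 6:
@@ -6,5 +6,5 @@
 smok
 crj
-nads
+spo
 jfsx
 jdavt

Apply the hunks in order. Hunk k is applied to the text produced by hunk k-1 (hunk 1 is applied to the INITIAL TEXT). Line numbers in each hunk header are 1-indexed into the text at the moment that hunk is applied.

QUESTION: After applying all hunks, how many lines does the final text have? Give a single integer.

Hunk 1: at line 2 remove [pvay,xxw] add [hqfx] -> 13 lines: mgskc yrp lxjo hqfx smok crj nads jfsx qejc xjog garv tzbi brjix
Hunk 2: at line 7 remove [qejc,xjog,garv] add [wfxpl,alki] -> 12 lines: mgskc yrp lxjo hqfx smok crj nads jfsx wfxpl alki tzbi brjix
Hunk 3: at line 8 remove [wfxpl,alki,tzbi] add [jdavt,mrv,dlqj] -> 12 lines: mgskc yrp lxjo hqfx smok crj nads jfsx jdavt mrv dlqj brjix
Hunk 4: at line 2 remove [hqfx] add [khkq,aiie] -> 13 lines: mgskc yrp lxjo khkq aiie smok crj nads jfsx jdavt mrv dlqj brjix
Hunk 5: at line 3 remove [khkq] add [rtuem] -> 13 lines: mgskc yrp lxjo rtuem aiie smok crj nads jfsx jdavt mrv dlqj brjix
Hunk 6: at line 6 remove [nads] add [spo] -> 13 lines: mgskc yrp lxjo rtuem aiie smok crj spo jfsx jdavt mrv dlqj brjix
Final line count: 13

Answer: 13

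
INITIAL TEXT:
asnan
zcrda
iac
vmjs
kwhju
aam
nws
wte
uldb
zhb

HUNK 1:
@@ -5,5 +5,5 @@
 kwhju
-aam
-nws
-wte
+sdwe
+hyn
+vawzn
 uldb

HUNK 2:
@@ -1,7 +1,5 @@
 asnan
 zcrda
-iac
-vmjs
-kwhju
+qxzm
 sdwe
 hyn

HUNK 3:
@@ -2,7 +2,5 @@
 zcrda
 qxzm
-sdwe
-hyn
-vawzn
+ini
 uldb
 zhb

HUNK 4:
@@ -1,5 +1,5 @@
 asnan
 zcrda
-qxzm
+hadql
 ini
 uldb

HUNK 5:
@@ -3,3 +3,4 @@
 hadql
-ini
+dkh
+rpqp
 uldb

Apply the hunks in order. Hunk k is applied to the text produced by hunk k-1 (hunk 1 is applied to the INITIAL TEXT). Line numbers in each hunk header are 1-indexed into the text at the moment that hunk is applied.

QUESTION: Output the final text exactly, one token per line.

Answer: asnan
zcrda
hadql
dkh
rpqp
uldb
zhb

Derivation:
Hunk 1: at line 5 remove [aam,nws,wte] add [sdwe,hyn,vawzn] -> 10 lines: asnan zcrda iac vmjs kwhju sdwe hyn vawzn uldb zhb
Hunk 2: at line 1 remove [iac,vmjs,kwhju] add [qxzm] -> 8 lines: asnan zcrda qxzm sdwe hyn vawzn uldb zhb
Hunk 3: at line 2 remove [sdwe,hyn,vawzn] add [ini] -> 6 lines: asnan zcrda qxzm ini uldb zhb
Hunk 4: at line 1 remove [qxzm] add [hadql] -> 6 lines: asnan zcrda hadql ini uldb zhb
Hunk 5: at line 3 remove [ini] add [dkh,rpqp] -> 7 lines: asnan zcrda hadql dkh rpqp uldb zhb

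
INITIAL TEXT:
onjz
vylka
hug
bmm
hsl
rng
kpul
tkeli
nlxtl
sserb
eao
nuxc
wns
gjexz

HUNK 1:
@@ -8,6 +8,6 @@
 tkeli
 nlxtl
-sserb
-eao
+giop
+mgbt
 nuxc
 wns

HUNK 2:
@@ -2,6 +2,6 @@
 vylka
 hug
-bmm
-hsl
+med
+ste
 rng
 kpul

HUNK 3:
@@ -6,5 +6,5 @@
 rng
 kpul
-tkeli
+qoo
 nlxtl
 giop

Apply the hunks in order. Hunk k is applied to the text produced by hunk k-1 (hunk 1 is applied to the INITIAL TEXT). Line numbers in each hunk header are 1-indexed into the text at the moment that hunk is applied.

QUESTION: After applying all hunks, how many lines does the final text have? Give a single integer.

Hunk 1: at line 8 remove [sserb,eao] add [giop,mgbt] -> 14 lines: onjz vylka hug bmm hsl rng kpul tkeli nlxtl giop mgbt nuxc wns gjexz
Hunk 2: at line 2 remove [bmm,hsl] add [med,ste] -> 14 lines: onjz vylka hug med ste rng kpul tkeli nlxtl giop mgbt nuxc wns gjexz
Hunk 3: at line 6 remove [tkeli] add [qoo] -> 14 lines: onjz vylka hug med ste rng kpul qoo nlxtl giop mgbt nuxc wns gjexz
Final line count: 14

Answer: 14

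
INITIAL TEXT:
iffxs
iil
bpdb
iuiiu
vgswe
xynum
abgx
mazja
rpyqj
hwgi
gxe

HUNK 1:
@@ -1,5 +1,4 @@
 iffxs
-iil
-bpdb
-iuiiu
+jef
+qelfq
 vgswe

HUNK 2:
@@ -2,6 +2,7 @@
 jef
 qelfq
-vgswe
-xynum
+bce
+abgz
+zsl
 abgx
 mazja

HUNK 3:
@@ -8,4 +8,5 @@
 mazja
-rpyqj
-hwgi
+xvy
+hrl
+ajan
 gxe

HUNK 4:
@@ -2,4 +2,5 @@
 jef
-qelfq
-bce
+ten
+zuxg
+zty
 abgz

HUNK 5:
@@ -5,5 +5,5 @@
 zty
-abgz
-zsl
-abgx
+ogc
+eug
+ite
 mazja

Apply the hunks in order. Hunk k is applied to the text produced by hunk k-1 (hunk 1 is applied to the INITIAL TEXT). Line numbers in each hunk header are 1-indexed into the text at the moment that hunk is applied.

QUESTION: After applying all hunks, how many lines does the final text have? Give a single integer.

Hunk 1: at line 1 remove [iil,bpdb,iuiiu] add [jef,qelfq] -> 10 lines: iffxs jef qelfq vgswe xynum abgx mazja rpyqj hwgi gxe
Hunk 2: at line 2 remove [vgswe,xynum] add [bce,abgz,zsl] -> 11 lines: iffxs jef qelfq bce abgz zsl abgx mazja rpyqj hwgi gxe
Hunk 3: at line 8 remove [rpyqj,hwgi] add [xvy,hrl,ajan] -> 12 lines: iffxs jef qelfq bce abgz zsl abgx mazja xvy hrl ajan gxe
Hunk 4: at line 2 remove [qelfq,bce] add [ten,zuxg,zty] -> 13 lines: iffxs jef ten zuxg zty abgz zsl abgx mazja xvy hrl ajan gxe
Hunk 5: at line 5 remove [abgz,zsl,abgx] add [ogc,eug,ite] -> 13 lines: iffxs jef ten zuxg zty ogc eug ite mazja xvy hrl ajan gxe
Final line count: 13

Answer: 13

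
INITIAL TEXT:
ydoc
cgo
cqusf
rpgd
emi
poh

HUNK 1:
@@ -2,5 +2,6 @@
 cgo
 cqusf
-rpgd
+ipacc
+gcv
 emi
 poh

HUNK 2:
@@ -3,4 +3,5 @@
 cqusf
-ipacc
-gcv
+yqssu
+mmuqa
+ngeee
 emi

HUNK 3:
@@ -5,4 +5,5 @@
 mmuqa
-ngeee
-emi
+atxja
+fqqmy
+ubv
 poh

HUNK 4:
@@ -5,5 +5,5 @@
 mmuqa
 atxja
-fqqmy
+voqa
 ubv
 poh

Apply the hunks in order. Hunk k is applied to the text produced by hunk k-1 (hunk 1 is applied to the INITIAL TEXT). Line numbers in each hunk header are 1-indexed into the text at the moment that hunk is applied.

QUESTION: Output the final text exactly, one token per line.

Hunk 1: at line 2 remove [rpgd] add [ipacc,gcv] -> 7 lines: ydoc cgo cqusf ipacc gcv emi poh
Hunk 2: at line 3 remove [ipacc,gcv] add [yqssu,mmuqa,ngeee] -> 8 lines: ydoc cgo cqusf yqssu mmuqa ngeee emi poh
Hunk 3: at line 5 remove [ngeee,emi] add [atxja,fqqmy,ubv] -> 9 lines: ydoc cgo cqusf yqssu mmuqa atxja fqqmy ubv poh
Hunk 4: at line 5 remove [fqqmy] add [voqa] -> 9 lines: ydoc cgo cqusf yqssu mmuqa atxja voqa ubv poh

Answer: ydoc
cgo
cqusf
yqssu
mmuqa
atxja
voqa
ubv
poh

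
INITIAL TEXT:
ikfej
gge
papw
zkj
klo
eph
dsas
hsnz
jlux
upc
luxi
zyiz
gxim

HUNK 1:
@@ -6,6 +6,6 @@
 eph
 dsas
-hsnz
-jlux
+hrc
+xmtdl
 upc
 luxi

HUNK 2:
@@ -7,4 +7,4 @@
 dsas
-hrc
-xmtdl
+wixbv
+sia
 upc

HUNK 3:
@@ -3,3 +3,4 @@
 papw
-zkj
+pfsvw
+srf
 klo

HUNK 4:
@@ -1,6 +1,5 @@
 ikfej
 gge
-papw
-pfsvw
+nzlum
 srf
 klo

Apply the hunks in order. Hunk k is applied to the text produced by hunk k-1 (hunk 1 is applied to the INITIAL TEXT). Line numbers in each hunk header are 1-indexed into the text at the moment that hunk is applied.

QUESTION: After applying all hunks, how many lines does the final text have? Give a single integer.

Answer: 13

Derivation:
Hunk 1: at line 6 remove [hsnz,jlux] add [hrc,xmtdl] -> 13 lines: ikfej gge papw zkj klo eph dsas hrc xmtdl upc luxi zyiz gxim
Hunk 2: at line 7 remove [hrc,xmtdl] add [wixbv,sia] -> 13 lines: ikfej gge papw zkj klo eph dsas wixbv sia upc luxi zyiz gxim
Hunk 3: at line 3 remove [zkj] add [pfsvw,srf] -> 14 lines: ikfej gge papw pfsvw srf klo eph dsas wixbv sia upc luxi zyiz gxim
Hunk 4: at line 1 remove [papw,pfsvw] add [nzlum] -> 13 lines: ikfej gge nzlum srf klo eph dsas wixbv sia upc luxi zyiz gxim
Final line count: 13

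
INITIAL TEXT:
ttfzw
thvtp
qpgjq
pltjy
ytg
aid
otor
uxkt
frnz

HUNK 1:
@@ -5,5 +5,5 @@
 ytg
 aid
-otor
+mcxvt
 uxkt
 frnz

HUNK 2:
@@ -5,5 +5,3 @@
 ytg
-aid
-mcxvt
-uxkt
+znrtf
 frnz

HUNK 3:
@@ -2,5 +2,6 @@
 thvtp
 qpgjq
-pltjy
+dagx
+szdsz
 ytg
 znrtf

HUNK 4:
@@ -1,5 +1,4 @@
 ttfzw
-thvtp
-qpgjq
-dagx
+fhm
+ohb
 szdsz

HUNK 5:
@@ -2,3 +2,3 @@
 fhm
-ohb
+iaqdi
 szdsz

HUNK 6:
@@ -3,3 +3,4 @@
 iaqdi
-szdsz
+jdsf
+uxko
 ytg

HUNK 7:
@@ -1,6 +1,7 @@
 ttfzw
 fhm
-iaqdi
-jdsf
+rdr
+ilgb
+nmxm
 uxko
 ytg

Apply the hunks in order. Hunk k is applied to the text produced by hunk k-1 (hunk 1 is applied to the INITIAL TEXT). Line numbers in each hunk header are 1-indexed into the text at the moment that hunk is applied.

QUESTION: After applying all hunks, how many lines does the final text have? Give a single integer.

Answer: 9

Derivation:
Hunk 1: at line 5 remove [otor] add [mcxvt] -> 9 lines: ttfzw thvtp qpgjq pltjy ytg aid mcxvt uxkt frnz
Hunk 2: at line 5 remove [aid,mcxvt,uxkt] add [znrtf] -> 7 lines: ttfzw thvtp qpgjq pltjy ytg znrtf frnz
Hunk 3: at line 2 remove [pltjy] add [dagx,szdsz] -> 8 lines: ttfzw thvtp qpgjq dagx szdsz ytg znrtf frnz
Hunk 4: at line 1 remove [thvtp,qpgjq,dagx] add [fhm,ohb] -> 7 lines: ttfzw fhm ohb szdsz ytg znrtf frnz
Hunk 5: at line 2 remove [ohb] add [iaqdi] -> 7 lines: ttfzw fhm iaqdi szdsz ytg znrtf frnz
Hunk 6: at line 3 remove [szdsz] add [jdsf,uxko] -> 8 lines: ttfzw fhm iaqdi jdsf uxko ytg znrtf frnz
Hunk 7: at line 1 remove [iaqdi,jdsf] add [rdr,ilgb,nmxm] -> 9 lines: ttfzw fhm rdr ilgb nmxm uxko ytg znrtf frnz
Final line count: 9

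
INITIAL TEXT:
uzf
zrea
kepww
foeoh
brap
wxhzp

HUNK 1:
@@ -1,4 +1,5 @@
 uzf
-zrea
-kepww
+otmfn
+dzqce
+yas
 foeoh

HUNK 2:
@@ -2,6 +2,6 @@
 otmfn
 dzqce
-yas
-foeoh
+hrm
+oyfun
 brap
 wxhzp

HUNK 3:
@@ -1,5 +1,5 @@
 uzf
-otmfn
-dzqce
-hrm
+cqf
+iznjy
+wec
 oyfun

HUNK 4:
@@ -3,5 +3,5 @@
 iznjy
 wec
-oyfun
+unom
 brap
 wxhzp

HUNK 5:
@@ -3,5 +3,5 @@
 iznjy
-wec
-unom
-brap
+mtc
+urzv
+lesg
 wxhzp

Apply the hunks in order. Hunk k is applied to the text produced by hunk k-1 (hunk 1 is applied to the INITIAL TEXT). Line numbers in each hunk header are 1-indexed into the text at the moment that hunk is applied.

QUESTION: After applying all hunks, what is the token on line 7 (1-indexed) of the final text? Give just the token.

Answer: wxhzp

Derivation:
Hunk 1: at line 1 remove [zrea,kepww] add [otmfn,dzqce,yas] -> 7 lines: uzf otmfn dzqce yas foeoh brap wxhzp
Hunk 2: at line 2 remove [yas,foeoh] add [hrm,oyfun] -> 7 lines: uzf otmfn dzqce hrm oyfun brap wxhzp
Hunk 3: at line 1 remove [otmfn,dzqce,hrm] add [cqf,iznjy,wec] -> 7 lines: uzf cqf iznjy wec oyfun brap wxhzp
Hunk 4: at line 3 remove [oyfun] add [unom] -> 7 lines: uzf cqf iznjy wec unom brap wxhzp
Hunk 5: at line 3 remove [wec,unom,brap] add [mtc,urzv,lesg] -> 7 lines: uzf cqf iznjy mtc urzv lesg wxhzp
Final line 7: wxhzp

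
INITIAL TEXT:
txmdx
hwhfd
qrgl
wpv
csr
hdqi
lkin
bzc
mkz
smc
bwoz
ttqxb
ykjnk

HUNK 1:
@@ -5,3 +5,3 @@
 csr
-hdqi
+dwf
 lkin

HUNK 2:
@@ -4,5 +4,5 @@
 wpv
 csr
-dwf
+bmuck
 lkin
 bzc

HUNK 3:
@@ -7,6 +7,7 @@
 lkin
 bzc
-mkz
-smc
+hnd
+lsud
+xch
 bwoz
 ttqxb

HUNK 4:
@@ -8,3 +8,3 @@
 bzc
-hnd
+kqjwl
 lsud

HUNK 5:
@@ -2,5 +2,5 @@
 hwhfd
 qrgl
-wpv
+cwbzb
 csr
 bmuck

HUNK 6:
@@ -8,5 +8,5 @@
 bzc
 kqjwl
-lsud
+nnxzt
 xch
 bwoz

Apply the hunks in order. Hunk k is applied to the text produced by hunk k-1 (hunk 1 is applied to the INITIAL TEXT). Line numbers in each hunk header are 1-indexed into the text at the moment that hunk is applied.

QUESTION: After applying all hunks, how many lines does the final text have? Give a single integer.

Answer: 14

Derivation:
Hunk 1: at line 5 remove [hdqi] add [dwf] -> 13 lines: txmdx hwhfd qrgl wpv csr dwf lkin bzc mkz smc bwoz ttqxb ykjnk
Hunk 2: at line 4 remove [dwf] add [bmuck] -> 13 lines: txmdx hwhfd qrgl wpv csr bmuck lkin bzc mkz smc bwoz ttqxb ykjnk
Hunk 3: at line 7 remove [mkz,smc] add [hnd,lsud,xch] -> 14 lines: txmdx hwhfd qrgl wpv csr bmuck lkin bzc hnd lsud xch bwoz ttqxb ykjnk
Hunk 4: at line 8 remove [hnd] add [kqjwl] -> 14 lines: txmdx hwhfd qrgl wpv csr bmuck lkin bzc kqjwl lsud xch bwoz ttqxb ykjnk
Hunk 5: at line 2 remove [wpv] add [cwbzb] -> 14 lines: txmdx hwhfd qrgl cwbzb csr bmuck lkin bzc kqjwl lsud xch bwoz ttqxb ykjnk
Hunk 6: at line 8 remove [lsud] add [nnxzt] -> 14 lines: txmdx hwhfd qrgl cwbzb csr bmuck lkin bzc kqjwl nnxzt xch bwoz ttqxb ykjnk
Final line count: 14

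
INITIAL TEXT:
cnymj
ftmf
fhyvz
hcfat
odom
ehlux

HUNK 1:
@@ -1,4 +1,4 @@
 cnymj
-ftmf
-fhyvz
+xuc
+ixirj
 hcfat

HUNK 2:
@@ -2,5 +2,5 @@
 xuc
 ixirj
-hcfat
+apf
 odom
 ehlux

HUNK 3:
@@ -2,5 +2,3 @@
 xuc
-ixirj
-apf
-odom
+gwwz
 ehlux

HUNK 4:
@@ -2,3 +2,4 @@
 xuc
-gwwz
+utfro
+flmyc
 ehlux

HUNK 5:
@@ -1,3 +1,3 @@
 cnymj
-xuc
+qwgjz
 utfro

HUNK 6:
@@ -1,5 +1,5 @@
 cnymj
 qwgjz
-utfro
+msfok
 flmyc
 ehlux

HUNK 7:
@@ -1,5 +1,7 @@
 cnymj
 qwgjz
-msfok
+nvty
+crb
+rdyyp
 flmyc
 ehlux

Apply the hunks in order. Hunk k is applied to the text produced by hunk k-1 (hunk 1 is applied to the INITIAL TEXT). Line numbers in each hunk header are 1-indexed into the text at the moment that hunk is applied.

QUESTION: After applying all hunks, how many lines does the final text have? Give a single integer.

Hunk 1: at line 1 remove [ftmf,fhyvz] add [xuc,ixirj] -> 6 lines: cnymj xuc ixirj hcfat odom ehlux
Hunk 2: at line 2 remove [hcfat] add [apf] -> 6 lines: cnymj xuc ixirj apf odom ehlux
Hunk 3: at line 2 remove [ixirj,apf,odom] add [gwwz] -> 4 lines: cnymj xuc gwwz ehlux
Hunk 4: at line 2 remove [gwwz] add [utfro,flmyc] -> 5 lines: cnymj xuc utfro flmyc ehlux
Hunk 5: at line 1 remove [xuc] add [qwgjz] -> 5 lines: cnymj qwgjz utfro flmyc ehlux
Hunk 6: at line 1 remove [utfro] add [msfok] -> 5 lines: cnymj qwgjz msfok flmyc ehlux
Hunk 7: at line 1 remove [msfok] add [nvty,crb,rdyyp] -> 7 lines: cnymj qwgjz nvty crb rdyyp flmyc ehlux
Final line count: 7

Answer: 7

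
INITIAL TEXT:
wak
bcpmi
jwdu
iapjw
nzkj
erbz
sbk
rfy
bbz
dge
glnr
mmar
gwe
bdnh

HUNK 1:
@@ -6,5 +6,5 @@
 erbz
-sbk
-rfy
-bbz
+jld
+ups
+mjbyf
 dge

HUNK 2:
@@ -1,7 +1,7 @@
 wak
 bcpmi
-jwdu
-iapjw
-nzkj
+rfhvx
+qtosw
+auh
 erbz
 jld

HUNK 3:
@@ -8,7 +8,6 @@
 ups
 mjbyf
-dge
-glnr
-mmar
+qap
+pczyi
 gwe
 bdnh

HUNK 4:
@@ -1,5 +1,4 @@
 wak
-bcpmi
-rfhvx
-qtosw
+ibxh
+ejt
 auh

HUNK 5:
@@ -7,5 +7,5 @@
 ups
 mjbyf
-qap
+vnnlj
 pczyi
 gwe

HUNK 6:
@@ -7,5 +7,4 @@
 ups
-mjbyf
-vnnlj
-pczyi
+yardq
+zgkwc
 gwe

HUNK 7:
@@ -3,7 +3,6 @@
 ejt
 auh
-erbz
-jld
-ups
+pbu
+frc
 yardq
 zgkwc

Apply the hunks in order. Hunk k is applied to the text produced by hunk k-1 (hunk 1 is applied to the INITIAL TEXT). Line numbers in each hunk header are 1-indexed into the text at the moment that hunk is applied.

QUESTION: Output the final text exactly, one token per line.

Answer: wak
ibxh
ejt
auh
pbu
frc
yardq
zgkwc
gwe
bdnh

Derivation:
Hunk 1: at line 6 remove [sbk,rfy,bbz] add [jld,ups,mjbyf] -> 14 lines: wak bcpmi jwdu iapjw nzkj erbz jld ups mjbyf dge glnr mmar gwe bdnh
Hunk 2: at line 1 remove [jwdu,iapjw,nzkj] add [rfhvx,qtosw,auh] -> 14 lines: wak bcpmi rfhvx qtosw auh erbz jld ups mjbyf dge glnr mmar gwe bdnh
Hunk 3: at line 8 remove [dge,glnr,mmar] add [qap,pczyi] -> 13 lines: wak bcpmi rfhvx qtosw auh erbz jld ups mjbyf qap pczyi gwe bdnh
Hunk 4: at line 1 remove [bcpmi,rfhvx,qtosw] add [ibxh,ejt] -> 12 lines: wak ibxh ejt auh erbz jld ups mjbyf qap pczyi gwe bdnh
Hunk 5: at line 7 remove [qap] add [vnnlj] -> 12 lines: wak ibxh ejt auh erbz jld ups mjbyf vnnlj pczyi gwe bdnh
Hunk 6: at line 7 remove [mjbyf,vnnlj,pczyi] add [yardq,zgkwc] -> 11 lines: wak ibxh ejt auh erbz jld ups yardq zgkwc gwe bdnh
Hunk 7: at line 3 remove [erbz,jld,ups] add [pbu,frc] -> 10 lines: wak ibxh ejt auh pbu frc yardq zgkwc gwe bdnh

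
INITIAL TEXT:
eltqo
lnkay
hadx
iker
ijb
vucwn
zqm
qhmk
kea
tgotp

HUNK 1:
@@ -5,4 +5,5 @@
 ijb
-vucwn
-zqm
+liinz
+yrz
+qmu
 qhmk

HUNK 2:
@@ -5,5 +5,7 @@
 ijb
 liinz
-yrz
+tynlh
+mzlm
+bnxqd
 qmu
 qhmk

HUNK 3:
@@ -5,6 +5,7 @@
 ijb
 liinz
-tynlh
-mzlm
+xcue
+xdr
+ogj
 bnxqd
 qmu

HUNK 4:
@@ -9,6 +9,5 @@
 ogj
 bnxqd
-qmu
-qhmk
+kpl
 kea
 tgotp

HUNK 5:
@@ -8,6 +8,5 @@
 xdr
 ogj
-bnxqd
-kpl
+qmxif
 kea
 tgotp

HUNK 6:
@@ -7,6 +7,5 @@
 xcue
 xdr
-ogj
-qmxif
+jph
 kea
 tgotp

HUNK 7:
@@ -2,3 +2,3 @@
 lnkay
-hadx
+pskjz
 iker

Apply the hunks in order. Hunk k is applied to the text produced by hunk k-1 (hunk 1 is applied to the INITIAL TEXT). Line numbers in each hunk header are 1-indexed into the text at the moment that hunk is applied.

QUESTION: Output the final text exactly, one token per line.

Answer: eltqo
lnkay
pskjz
iker
ijb
liinz
xcue
xdr
jph
kea
tgotp

Derivation:
Hunk 1: at line 5 remove [vucwn,zqm] add [liinz,yrz,qmu] -> 11 lines: eltqo lnkay hadx iker ijb liinz yrz qmu qhmk kea tgotp
Hunk 2: at line 5 remove [yrz] add [tynlh,mzlm,bnxqd] -> 13 lines: eltqo lnkay hadx iker ijb liinz tynlh mzlm bnxqd qmu qhmk kea tgotp
Hunk 3: at line 5 remove [tynlh,mzlm] add [xcue,xdr,ogj] -> 14 lines: eltqo lnkay hadx iker ijb liinz xcue xdr ogj bnxqd qmu qhmk kea tgotp
Hunk 4: at line 9 remove [qmu,qhmk] add [kpl] -> 13 lines: eltqo lnkay hadx iker ijb liinz xcue xdr ogj bnxqd kpl kea tgotp
Hunk 5: at line 8 remove [bnxqd,kpl] add [qmxif] -> 12 lines: eltqo lnkay hadx iker ijb liinz xcue xdr ogj qmxif kea tgotp
Hunk 6: at line 7 remove [ogj,qmxif] add [jph] -> 11 lines: eltqo lnkay hadx iker ijb liinz xcue xdr jph kea tgotp
Hunk 7: at line 2 remove [hadx] add [pskjz] -> 11 lines: eltqo lnkay pskjz iker ijb liinz xcue xdr jph kea tgotp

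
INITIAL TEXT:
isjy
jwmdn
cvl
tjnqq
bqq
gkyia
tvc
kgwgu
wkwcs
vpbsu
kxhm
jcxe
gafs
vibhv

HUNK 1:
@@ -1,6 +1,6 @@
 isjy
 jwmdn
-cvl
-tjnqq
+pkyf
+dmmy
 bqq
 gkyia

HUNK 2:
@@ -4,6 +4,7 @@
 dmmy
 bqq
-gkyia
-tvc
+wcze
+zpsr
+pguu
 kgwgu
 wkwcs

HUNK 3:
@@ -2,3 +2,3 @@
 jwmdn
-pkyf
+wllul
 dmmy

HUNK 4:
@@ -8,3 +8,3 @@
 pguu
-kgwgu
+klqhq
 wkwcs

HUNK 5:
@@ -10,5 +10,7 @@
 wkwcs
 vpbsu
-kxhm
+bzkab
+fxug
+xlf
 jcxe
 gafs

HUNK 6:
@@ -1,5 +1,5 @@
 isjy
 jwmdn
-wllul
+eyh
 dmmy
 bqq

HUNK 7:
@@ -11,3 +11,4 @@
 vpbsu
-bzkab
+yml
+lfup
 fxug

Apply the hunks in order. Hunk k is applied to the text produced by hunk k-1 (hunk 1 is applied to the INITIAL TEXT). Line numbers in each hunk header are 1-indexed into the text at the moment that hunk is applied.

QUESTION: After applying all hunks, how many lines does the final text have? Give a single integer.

Answer: 18

Derivation:
Hunk 1: at line 1 remove [cvl,tjnqq] add [pkyf,dmmy] -> 14 lines: isjy jwmdn pkyf dmmy bqq gkyia tvc kgwgu wkwcs vpbsu kxhm jcxe gafs vibhv
Hunk 2: at line 4 remove [gkyia,tvc] add [wcze,zpsr,pguu] -> 15 lines: isjy jwmdn pkyf dmmy bqq wcze zpsr pguu kgwgu wkwcs vpbsu kxhm jcxe gafs vibhv
Hunk 3: at line 2 remove [pkyf] add [wllul] -> 15 lines: isjy jwmdn wllul dmmy bqq wcze zpsr pguu kgwgu wkwcs vpbsu kxhm jcxe gafs vibhv
Hunk 4: at line 8 remove [kgwgu] add [klqhq] -> 15 lines: isjy jwmdn wllul dmmy bqq wcze zpsr pguu klqhq wkwcs vpbsu kxhm jcxe gafs vibhv
Hunk 5: at line 10 remove [kxhm] add [bzkab,fxug,xlf] -> 17 lines: isjy jwmdn wllul dmmy bqq wcze zpsr pguu klqhq wkwcs vpbsu bzkab fxug xlf jcxe gafs vibhv
Hunk 6: at line 1 remove [wllul] add [eyh] -> 17 lines: isjy jwmdn eyh dmmy bqq wcze zpsr pguu klqhq wkwcs vpbsu bzkab fxug xlf jcxe gafs vibhv
Hunk 7: at line 11 remove [bzkab] add [yml,lfup] -> 18 lines: isjy jwmdn eyh dmmy bqq wcze zpsr pguu klqhq wkwcs vpbsu yml lfup fxug xlf jcxe gafs vibhv
Final line count: 18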